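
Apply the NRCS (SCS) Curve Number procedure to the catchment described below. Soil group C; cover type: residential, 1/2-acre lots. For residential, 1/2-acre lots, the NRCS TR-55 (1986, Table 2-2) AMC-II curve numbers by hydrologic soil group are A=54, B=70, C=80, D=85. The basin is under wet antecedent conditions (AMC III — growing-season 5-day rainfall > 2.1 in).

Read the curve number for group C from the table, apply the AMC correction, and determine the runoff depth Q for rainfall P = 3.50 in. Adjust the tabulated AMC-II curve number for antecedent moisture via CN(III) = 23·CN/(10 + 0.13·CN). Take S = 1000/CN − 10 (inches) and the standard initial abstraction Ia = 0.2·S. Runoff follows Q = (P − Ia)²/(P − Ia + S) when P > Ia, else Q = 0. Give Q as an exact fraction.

NRCS table: residential, 1/2-acre lots, soil group C → CN(II) = 80
Adjust CN=80 to AMC III: 23·80/(10 + 0.13·80) → 1840 ÷ (102/5) = 4600/51 ≈ 90.196
S = 1000/(4600/51) − 10 = 25/23 in ≈ 1.087 in
Ia = 0.2·(25/23) = 5/23 in ≈ 0.217 in
Excess rainfall: 3.500 − 0.217 = 3.283 in; P > Ia so Q > 0
Q = (151/46)²/((151/46) + 25/23) = (22801/2116)/(201/46) = 22801/9246 in ≈ 2.466 in

Q = 22801/9246 in ≈ 2.466 in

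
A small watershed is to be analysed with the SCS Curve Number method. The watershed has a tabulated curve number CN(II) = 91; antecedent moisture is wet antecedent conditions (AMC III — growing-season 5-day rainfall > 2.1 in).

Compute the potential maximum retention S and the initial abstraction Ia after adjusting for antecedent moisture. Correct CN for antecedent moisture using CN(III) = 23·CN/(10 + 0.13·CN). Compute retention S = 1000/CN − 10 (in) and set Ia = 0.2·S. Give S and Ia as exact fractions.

CN(III) from CN(II)=91: (23·91)/(10 + 0.13·91) = 209300/2183 ≈ 95.877
Retention S: 1000/CN − 10 with CN=95.877 → S = 900/2093 ≈ 0.430 in
Ia = 0.2·(900/2093) = 180/2093 in ≈ 0.086 in

S = 900/2093 in ≈ 0.430 in; Ia = 180/2093 in ≈ 0.086 in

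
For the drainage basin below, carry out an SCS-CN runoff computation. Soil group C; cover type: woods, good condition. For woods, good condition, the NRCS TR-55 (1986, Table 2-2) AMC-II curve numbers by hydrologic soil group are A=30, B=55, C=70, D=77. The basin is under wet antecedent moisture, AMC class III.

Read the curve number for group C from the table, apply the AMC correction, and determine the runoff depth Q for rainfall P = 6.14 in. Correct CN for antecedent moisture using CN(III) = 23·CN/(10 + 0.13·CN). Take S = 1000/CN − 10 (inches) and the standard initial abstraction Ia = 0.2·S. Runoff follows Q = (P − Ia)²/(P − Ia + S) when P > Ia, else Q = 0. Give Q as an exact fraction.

Q = 2155466329/494487350 in ≈ 4.359 in

NRCS table: woods, good condition, soil group C → CN(II) = 70
Adjust CN=70 to AMC III: 23·70/(10 + 0.13·70) → 1610 ÷ (191/10) = 16100/191 ≈ 84.293
S = 1000/(16100/191) − 10 = 300/161 in ≈ 1.863 in
Ia = 0.2S: 0.2·1.863 = 0.373 in (exactly 60/161)
P − Ia = 6.140 − 0.373 = 46427/8050 ≈ 5.767 in (> 0, runoff occurs)
Runoff Q = (P−Ia)²/(P−Ia+S) = (5.767)²/(5.767+1.863) = 2155466329/494487350 ≈ 4.359 in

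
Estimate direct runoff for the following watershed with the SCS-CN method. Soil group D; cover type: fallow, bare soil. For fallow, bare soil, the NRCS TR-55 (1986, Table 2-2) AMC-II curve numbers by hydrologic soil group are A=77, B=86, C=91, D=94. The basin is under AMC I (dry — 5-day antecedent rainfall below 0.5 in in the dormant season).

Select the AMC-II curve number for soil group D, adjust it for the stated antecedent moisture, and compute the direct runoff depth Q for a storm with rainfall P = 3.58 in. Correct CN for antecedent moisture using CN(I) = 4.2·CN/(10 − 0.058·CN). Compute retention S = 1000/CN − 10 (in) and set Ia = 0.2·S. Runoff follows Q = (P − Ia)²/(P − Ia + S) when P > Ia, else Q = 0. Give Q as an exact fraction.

NRCS table: fallow, bare soil, soil group D → CN(II) = 94
Adjust CN=94 to AMC I: 4.2·94/(10 − 0.058·94) → (1974/5) ÷ (1137/250) = 32900/379 ≈ 86.807
Retention S: 1000/CN − 10 with CN=86.807 → S = 500/329 ≈ 1.520 in
Ia = 0.2S: 0.2·1.520 = 0.304 in (exactly 100/329)
P − Ia = 3.580 − 0.304 = 53891/16450 ≈ 3.276 in (> 0, runoff occurs)
Runoff Q = (P−Ia)²/(P−Ia+S) = (3.276)²/(3.276+1.520) = 2904239881/1297756950 ≈ 2.238 in

Q = 2904239881/1297756950 in ≈ 2.238 in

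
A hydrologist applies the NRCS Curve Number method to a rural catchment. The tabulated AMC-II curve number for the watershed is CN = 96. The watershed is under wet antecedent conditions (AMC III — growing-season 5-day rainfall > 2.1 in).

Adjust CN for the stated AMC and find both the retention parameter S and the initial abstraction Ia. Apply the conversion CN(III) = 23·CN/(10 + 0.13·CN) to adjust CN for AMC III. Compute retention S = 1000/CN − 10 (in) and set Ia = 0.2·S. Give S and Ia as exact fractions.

Adjust CN=96 to AMC III: 23·96/(10 + 0.13·96) → 2208 ÷ (562/25) = 27600/281 ≈ 98.221
S = 1000/(27600/281) − 10 = 25/138 in ≈ 0.181 in
Ia = 0.2S: 0.2·0.181 = 0.036 in (exactly 5/138)

S = 25/138 in ≈ 0.181 in; Ia = 5/138 in ≈ 0.036 in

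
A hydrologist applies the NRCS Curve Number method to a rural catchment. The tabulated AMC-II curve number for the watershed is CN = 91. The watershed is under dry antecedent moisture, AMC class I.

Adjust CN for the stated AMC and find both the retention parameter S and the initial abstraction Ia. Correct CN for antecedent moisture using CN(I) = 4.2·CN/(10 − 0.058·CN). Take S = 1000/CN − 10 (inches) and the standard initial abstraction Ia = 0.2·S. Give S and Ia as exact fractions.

Adjust CN=91 to AMC I: 4.2·91/(10 − 0.058·91) → (1911/5) ÷ (2361/500) = 63700/787 ≈ 80.940
Retention S: 1000/CN − 10 with CN=80.940 → S = 1500/637 ≈ 2.355 in
Initial abstraction Ia = S/5 = (1500/637)/5 = 300/637 ≈ 0.471 in

S = 1500/637 in ≈ 2.355 in; Ia = 300/637 in ≈ 0.471 in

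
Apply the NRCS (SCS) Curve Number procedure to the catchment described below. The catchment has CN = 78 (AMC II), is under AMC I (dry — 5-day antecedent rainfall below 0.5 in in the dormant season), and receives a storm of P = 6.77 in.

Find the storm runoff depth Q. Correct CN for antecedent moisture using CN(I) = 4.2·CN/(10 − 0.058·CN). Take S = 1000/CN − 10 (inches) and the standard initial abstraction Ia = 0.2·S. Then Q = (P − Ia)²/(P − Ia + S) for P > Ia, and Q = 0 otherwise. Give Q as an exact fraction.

Adjust CN=78 to AMC I: 4.2·78/(10 − 0.058·78) → (1638/5) ÷ (1369/250) = 81900/1369 ≈ 59.825
Max retention: S = 1000/(81900/1369) − 10 = 5500/819 in (≈ 6.716 in)
Ia = 0.2S: 0.2·6.716 = 1.343 in (exactly 1100/819)
Excess rainfall: 6.770 − 1.343 = 5.427 in; P > Ia so Q > 0
Runoff Q = (P−Ia)²/(P−Ia+S) = (5.427)²/(5.427+6.716) = 197547358369/81446519700 ≈ 2.425 in

Q = 197547358369/81446519700 in ≈ 2.425 in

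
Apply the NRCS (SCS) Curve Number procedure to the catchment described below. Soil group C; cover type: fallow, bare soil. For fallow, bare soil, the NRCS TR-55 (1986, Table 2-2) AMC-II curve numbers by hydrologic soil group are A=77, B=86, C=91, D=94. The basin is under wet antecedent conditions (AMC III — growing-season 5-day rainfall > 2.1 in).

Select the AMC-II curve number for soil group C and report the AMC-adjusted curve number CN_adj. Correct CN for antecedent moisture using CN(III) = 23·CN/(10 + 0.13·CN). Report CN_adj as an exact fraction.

NRCS table: fallow, bare soil, soil group C → CN(II) = 91
Adjust CN=91 to AMC III: 23·91/(10 + 0.13·91) → 2093 ÷ (2183/100) = 209300/2183 ≈ 95.877

CN_adj = 209300/2183 ≈ 95.877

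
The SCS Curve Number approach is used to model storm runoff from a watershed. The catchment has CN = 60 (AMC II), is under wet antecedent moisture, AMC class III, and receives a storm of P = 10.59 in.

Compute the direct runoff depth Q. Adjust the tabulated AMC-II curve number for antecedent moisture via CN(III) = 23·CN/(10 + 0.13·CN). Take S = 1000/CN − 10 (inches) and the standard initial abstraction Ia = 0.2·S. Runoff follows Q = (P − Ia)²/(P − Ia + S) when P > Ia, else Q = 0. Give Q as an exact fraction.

Q = 4770803041/614589900 in ≈ 7.763 in

CN(III) from CN(II)=60: (23·60)/(10 + 0.13·60) = 6900/89 ≈ 77.528
S = 1000/(6900/89) − 10 = 200/69 in ≈ 2.899 in
Ia = 0.2·(200/69) = 40/69 in ≈ 0.580 in
Excess rainfall: 10.590 − 0.580 = 10.010 in; P > Ia so Q > 0
Runoff Q = (P−Ia)²/(P−Ia+S) = (10.010)²/(10.010+2.899) = 4770803041/614589900 ≈ 7.763 in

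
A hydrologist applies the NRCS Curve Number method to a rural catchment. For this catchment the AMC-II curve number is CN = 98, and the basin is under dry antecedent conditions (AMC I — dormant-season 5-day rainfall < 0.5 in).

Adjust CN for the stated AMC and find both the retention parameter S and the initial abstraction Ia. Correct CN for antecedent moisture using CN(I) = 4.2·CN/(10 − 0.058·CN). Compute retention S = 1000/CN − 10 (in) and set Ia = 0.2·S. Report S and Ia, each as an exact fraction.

Adjust CN=98 to AMC I: 4.2·98/(10 − 0.058·98) → (2058/5) ÷ (1079/250) = 102900/1079 ≈ 95.366
Max retention: S = 1000/(102900/1079) − 10 = 500/1029 in (≈ 0.486 in)
Ia = 0.2·(500/1029) = 100/1029 in ≈ 0.097 in

S = 500/1029 in ≈ 0.486 in; Ia = 100/1029 in ≈ 0.097 in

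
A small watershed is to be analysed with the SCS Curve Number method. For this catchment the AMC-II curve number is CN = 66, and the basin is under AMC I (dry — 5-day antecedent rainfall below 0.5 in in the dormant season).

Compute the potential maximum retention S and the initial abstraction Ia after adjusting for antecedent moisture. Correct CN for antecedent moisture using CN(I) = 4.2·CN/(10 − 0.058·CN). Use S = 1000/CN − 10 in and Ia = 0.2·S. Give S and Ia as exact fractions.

S = 8500/693 in ≈ 12.266 in; Ia = 1700/693 in ≈ 2.453 in

Dry (AMC I): CN(I) = 4.2·66/(10 − 0.058·66) = (1386/5)/(1543/250) = 69300/1543 ≈ 44.913
Max retention: S = 1000/(69300/1543) − 10 = 8500/693 in (≈ 12.266 in)
Ia = 0.2·(8500/693) = 1700/693 in ≈ 2.453 in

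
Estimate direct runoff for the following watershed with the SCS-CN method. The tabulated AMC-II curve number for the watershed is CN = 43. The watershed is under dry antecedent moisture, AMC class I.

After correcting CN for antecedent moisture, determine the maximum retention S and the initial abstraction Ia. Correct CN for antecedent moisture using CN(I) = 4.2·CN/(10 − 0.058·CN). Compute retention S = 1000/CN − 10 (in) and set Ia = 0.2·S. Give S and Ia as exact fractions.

S = 9500/301 in ≈ 31.561 in; Ia = 1900/301 in ≈ 6.312 in

Dry (AMC I): CN(I) = 4.2·43/(10 − 0.058·43) = (903/5)/(3753/500) = 30100/1251 ≈ 24.061
S = 1000/(30100/1251) − 10 = 9500/301 in ≈ 31.561 in
Ia = 0.2S: 0.2·31.561 = 6.312 in (exactly 1900/301)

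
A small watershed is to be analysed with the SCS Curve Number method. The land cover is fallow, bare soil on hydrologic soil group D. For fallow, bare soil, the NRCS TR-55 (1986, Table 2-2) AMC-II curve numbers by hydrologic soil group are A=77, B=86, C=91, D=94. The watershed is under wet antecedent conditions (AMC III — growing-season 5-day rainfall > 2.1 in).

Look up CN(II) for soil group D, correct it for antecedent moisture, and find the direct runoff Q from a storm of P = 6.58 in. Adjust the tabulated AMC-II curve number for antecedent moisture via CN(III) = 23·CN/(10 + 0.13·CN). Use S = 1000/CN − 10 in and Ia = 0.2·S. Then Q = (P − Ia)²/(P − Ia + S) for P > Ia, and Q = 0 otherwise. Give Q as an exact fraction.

Q = 124361317201/19871428450 in ≈ 6.258 in

NRCS table: fallow, bare soil, soil group D → CN(II) = 94
Wet (AMC III): CN(III) = 23·94/(10 + 0.13·94) = 2162/(1111/50) = 108100/1111 ≈ 97.300
Retention S: 1000/CN − 10 with CN=97.300 → S = 300/1081 ≈ 0.278 in
Ia = 0.2·(300/1081) = 60/1081 in ≈ 0.056 in
Excess rainfall: 6.580 − 0.056 = 6.524 in; P > Ia so Q > 0
Runoff Q = (P−Ia)²/(P−Ia+S) = (6.524)²/(6.524+0.278) = 124361317201/19871428450 ≈ 6.258 in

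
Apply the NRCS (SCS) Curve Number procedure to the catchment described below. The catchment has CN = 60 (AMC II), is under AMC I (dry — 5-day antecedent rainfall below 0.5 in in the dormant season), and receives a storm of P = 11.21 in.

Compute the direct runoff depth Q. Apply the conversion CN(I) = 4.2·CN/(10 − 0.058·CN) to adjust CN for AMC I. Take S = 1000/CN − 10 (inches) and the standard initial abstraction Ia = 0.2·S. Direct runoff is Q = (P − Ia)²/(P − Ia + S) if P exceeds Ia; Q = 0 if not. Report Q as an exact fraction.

Q = 2562688129/948924900 in ≈ 2.701 in

Dry (AMC I): CN(I) = 4.2·60/(10 − 0.058·60) = 252/(163/25) = 6300/163 ≈ 38.650
Max retention: S = 1000/(6300/163) − 10 = 1000/63 in (≈ 15.873 in)
Ia = 0.2·(1000/63) = 200/63 in ≈ 3.175 in
Since P=11.210 > Ia=3.175: effective rainfall P−Ia = 50623/6300 in
Runoff Q = (P−Ia)²/(P−Ia+S) = (8.035)²/(8.035+15.873) = 2562688129/948924900 ≈ 2.701 in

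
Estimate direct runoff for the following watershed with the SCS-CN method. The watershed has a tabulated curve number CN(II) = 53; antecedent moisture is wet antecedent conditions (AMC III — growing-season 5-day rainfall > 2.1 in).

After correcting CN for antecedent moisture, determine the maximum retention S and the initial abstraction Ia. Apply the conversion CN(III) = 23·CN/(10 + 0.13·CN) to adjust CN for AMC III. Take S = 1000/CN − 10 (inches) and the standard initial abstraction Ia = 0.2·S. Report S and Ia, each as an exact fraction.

Wet (AMC III): CN(III) = 23·53/(10 + 0.13·53) = 1219/(1689/100) = 121900/1689 ≈ 72.173
Max retention: S = 1000/(121900/1689) − 10 = 4700/1219 in (≈ 3.856 in)
Ia = 0.2·(4700/1219) = 940/1219 in ≈ 0.771 in

S = 4700/1219 in ≈ 3.856 in; Ia = 940/1219 in ≈ 0.771 in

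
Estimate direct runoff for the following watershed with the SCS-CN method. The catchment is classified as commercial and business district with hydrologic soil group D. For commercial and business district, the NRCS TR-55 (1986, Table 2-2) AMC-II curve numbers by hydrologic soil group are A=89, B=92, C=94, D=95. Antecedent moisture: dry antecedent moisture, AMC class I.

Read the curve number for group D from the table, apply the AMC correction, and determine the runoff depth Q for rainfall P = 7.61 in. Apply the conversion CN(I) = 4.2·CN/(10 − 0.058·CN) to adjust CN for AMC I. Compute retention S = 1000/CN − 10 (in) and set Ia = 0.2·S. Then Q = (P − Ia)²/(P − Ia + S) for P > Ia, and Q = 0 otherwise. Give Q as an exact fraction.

NRCS table: commercial and business district, soil group D → CN(II) = 95
Dry (AMC I): CN(I) = 4.2·95/(10 − 0.058·95) = 399/(449/100) = 39900/449 ≈ 88.864
Max retention: S = 1000/(39900/449) − 10 = 500/399 in (≈ 1.253 in)
Ia = 0.2S: 0.2·1.253 = 0.251 in (exactly 100/399)
Since P=7.610 > Ia=0.251: effective rainfall P−Ia = 293639/39900 in
Q: (293639/39900)² ÷ (343639/39900) = 86223862321/13711196100 in (≈ 6.289 in)

Q = 86223862321/13711196100 in ≈ 6.289 in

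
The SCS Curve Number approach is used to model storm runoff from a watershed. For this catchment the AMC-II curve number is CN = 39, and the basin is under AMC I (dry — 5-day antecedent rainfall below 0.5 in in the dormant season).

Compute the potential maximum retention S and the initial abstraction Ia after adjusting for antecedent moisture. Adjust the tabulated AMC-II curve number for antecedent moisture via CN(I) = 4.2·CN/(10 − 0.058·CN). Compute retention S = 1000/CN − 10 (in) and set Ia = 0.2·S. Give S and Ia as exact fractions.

Dry (AMC I): CN(I) = 4.2·39/(10 − 0.058·39) = (819/5)/(3869/500) = 81900/3869 ≈ 21.168
Max retention: S = 1000/(81900/3869) − 10 = 30500/819 in (≈ 37.241 in)
Ia = 0.2·(30500/819) = 6100/819 in ≈ 7.448 in

S = 30500/819 in ≈ 37.241 in; Ia = 6100/819 in ≈ 7.448 in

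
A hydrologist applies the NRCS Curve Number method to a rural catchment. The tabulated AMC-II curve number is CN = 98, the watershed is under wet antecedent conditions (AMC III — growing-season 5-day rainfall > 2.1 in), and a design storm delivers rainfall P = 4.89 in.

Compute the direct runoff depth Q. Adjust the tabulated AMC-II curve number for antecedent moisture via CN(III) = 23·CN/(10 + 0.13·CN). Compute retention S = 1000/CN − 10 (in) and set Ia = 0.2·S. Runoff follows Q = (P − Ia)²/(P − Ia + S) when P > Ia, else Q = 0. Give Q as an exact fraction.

CN(III) from CN(II)=98: (23·98)/(10 + 0.13·98) = 112700/1137 ≈ 99.120
Max retention: S = 1000/(112700/1137) − 10 = 100/1127 in (≈ 0.089 in)
Ia = 0.2·(100/1127) = 20/1127 in ≈ 0.018 in
Since P=4.890 > Ia=0.018: effective rainfall P−Ia = 549103/112700 in
Runoff Q = (P−Ia)²/(P−Ia+S) = (4.872)²/(4.872+0.089) = 301514104609/63010908100 ≈ 4.785 in

Q = 301514104609/63010908100 in ≈ 4.785 in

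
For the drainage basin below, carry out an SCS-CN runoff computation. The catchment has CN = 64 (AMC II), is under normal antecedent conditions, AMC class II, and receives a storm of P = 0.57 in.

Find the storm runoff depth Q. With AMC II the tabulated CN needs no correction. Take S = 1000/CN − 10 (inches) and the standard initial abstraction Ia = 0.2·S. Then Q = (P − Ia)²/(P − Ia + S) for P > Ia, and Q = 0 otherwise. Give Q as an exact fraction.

Q = 0 in ≈ 0.000 in

CN(II) = 64; AMC II needs no correction.
Max retention: S = 1000/64 − 10 = 45/8 in (≈ 5.625 in)
Ia = 0.2S: 0.2·5.625 = 1.125 in (exactly 9/8)
P = 0.570 ≤ Ia = 1.125 in: entire storm abstracted, Q = 0.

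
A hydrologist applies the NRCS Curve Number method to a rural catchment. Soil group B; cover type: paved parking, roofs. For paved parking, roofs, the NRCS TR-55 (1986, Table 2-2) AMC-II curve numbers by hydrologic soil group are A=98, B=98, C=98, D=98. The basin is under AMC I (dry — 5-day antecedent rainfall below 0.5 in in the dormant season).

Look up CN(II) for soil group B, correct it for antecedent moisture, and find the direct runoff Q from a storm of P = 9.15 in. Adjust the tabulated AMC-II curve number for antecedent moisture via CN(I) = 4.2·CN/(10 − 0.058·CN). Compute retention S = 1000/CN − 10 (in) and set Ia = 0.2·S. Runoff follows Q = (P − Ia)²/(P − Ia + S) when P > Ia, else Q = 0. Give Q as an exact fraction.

NRCS table: paved parking, roofs, soil group B → CN(II) = 98
Adjust CN=98 to AMC I: 4.2·98/(10 − 0.058·98) → (2058/5) ÷ (1079/250) = 102900/1079 ≈ 95.366
S = 1000/(102900/1079) − 10 = 500/1029 in ≈ 0.486 in
Initial abstraction Ia = S/5 = (500/1029)/5 = 100/1029 ≈ 0.097 in
P − Ia = 9.150 − 0.097 = 186307/20580 ≈ 9.053 in (> 0, runoff occurs)
Runoff Q = (P−Ia)²/(P−Ia+S) = (9.053)²/(9.053+0.486) = 34710298249/4039998060 ≈ 8.592 in

Q = 34710298249/4039998060 in ≈ 8.592 in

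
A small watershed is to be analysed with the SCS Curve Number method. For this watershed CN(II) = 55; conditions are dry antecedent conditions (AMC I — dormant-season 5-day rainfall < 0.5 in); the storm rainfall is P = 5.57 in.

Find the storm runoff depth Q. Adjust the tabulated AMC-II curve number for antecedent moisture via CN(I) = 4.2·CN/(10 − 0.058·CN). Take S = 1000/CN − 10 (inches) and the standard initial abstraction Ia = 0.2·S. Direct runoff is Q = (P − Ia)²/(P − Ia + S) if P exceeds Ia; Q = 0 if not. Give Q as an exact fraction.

Q = 166126321/1254245300 in ≈ 0.132 in

Adjust CN=55 to AMC I: 4.2·55/(10 − 0.058·55) → 231 ÷ (681/100) = 7700/227 ≈ 33.921
Max retention: S = 1000/(7700/227) − 10 = 1500/77 in (≈ 19.481 in)
Initial abstraction Ia = S/5 = (1500/77)/5 = 300/77 ≈ 3.896 in
P − Ia = 5.570 − 3.896 = 12889/7700 ≈ 1.674 in (> 0, runoff occurs)
Runoff Q = (P−Ia)²/(P−Ia+S) = (1.674)²/(1.674+19.481) = 166126321/1254245300 ≈ 0.132 in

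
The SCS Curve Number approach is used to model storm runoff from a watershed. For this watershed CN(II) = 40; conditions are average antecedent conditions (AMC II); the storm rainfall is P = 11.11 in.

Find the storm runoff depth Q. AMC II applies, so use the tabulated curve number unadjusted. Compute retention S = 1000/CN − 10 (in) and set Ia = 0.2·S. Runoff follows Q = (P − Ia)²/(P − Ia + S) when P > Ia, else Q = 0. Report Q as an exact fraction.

Average conditions: CN = 40 (no AMC adjustment).
S = 1000/40 − 10 = 15 in ≈ 15.000 in
Initial abstraction Ia = S/5 = 15/5 = 3 ≈ 3.000 in
Excess rainfall: 11.110 − 3.000 = 8.110 in; P > Ia so Q > 0
Q: (811/100)² ÷ (2311/100) = 657721/231100 in (≈ 2.846 in)

Q = 657721/231100 in ≈ 2.846 in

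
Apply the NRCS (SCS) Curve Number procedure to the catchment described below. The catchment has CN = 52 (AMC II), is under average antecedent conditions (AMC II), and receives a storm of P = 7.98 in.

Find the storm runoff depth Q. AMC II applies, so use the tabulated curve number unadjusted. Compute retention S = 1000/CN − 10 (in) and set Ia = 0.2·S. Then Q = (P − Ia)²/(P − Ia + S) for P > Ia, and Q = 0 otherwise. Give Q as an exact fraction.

AMC II — tabulated CN = 52 applies directly.
Retention S: 1000/CN − 10 with CN=52.000 → S = 120/13 ≈ 9.231 in
Initial abstraction Ia = S/5 = (120/13)/5 = 24/13 ≈ 1.846 in
Since P=7.980 > Ia=1.846: effective rainfall P−Ia = 3987/650 in
Q = (3987/650)²/((3987/650) + 120/13) = (15896169/422500)/(9987/650) = 5298723/2163850 in ≈ 2.449 in

Q = 5298723/2163850 in ≈ 2.449 in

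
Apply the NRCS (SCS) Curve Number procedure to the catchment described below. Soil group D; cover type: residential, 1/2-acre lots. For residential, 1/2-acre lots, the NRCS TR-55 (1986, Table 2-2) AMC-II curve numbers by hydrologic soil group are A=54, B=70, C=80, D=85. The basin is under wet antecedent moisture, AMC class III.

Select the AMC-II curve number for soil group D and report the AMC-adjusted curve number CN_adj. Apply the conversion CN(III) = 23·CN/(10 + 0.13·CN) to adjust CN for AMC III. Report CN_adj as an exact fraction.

CN_adj = 39100/421 ≈ 92.874

NRCS table: residential, 1/2-acre lots, soil group D → CN(II) = 85
Wet (AMC III): CN(III) = 23·85/(10 + 0.13·85) = 1955/(421/20) = 39100/421 ≈ 92.874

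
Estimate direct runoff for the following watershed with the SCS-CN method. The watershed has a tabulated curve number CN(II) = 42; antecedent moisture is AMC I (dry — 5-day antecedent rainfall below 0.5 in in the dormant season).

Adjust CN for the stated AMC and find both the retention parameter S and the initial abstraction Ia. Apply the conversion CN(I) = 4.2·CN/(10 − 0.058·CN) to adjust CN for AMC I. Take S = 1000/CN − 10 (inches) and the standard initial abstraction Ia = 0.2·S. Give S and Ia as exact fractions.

S = 14500/441 in ≈ 32.880 in; Ia = 2900/441 in ≈ 6.576 in

Adjust CN=42 to AMC I: 4.2·42/(10 − 0.058·42) → (882/5) ÷ (1891/250) = 44100/1891 ≈ 23.321
Max retention: S = 1000/(44100/1891) − 10 = 14500/441 in (≈ 32.880 in)
Initial abstraction Ia = S/5 = (14500/441)/5 = 2900/441 ≈ 6.576 in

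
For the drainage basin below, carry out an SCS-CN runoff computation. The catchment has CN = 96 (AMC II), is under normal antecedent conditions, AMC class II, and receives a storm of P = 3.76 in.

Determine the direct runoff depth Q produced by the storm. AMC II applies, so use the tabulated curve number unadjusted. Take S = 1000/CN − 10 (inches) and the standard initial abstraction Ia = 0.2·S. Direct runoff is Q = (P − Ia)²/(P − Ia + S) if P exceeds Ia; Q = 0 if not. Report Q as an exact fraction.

Q = 1216609/368400 in ≈ 3.302 in

AMC II — tabulated CN = 96 applies directly.
S = 1000/96 − 10 = 5/12 in ≈ 0.417 in
Ia = 0.2·(5/12) = 1/12 in ≈ 0.083 in
Excess rainfall: 3.760 − 0.083 = 3.677 in; P > Ia so Q > 0
Q: (1103/300)² ÷ (307/75) = 1216609/368400 in (≈ 3.302 in)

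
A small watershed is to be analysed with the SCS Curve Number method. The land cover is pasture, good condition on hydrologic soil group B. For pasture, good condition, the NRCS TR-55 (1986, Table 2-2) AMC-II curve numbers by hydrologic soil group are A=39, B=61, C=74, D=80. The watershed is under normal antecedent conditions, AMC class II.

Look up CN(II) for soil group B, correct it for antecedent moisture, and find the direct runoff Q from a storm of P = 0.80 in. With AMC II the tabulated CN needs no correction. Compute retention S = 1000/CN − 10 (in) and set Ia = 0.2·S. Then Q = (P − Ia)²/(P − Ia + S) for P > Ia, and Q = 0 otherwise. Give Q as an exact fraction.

NRCS table: pasture, good condition, soil group B → CN(II) = 61
Average conditions: CN = 61 (no AMC adjustment).
S = 1000/61 − 10 = 390/61 in ≈ 6.393 in
Ia = 0.2S: 0.2·6.393 = 1.279 in (exactly 78/61)
P = 0.800 ≤ Ia = 1.279 in: entire storm abstracted, Q = 0.

Q = 0 in ≈ 0.000 in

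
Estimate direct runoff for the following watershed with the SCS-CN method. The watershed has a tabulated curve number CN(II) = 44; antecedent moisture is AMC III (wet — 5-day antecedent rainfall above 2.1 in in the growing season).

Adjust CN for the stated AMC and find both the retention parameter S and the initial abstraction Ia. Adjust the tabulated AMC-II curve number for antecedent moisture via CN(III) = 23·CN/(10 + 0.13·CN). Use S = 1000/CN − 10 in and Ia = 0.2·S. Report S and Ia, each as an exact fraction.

CN(III) from CN(II)=44: (23·44)/(10 + 0.13·44) = 25300/393 ≈ 64.377
Max retention: S = 1000/(25300/393) − 10 = 1400/253 in (≈ 5.534 in)
Ia = 0.2S: 0.2·5.534 = 1.107 in (exactly 280/253)

S = 1400/253 in ≈ 5.534 in; Ia = 280/253 in ≈ 1.107 in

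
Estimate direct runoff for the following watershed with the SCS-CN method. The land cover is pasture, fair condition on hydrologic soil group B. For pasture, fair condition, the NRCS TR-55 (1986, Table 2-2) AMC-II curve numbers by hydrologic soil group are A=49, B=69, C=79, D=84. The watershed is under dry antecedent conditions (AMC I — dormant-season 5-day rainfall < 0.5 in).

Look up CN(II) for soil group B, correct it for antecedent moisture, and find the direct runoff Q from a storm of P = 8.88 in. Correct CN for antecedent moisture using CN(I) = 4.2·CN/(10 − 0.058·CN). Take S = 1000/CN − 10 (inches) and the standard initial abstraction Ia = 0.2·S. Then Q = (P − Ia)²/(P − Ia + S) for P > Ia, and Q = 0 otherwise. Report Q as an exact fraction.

NRCS table: pasture, fair condition, soil group B → CN(II) = 69
Adjust CN=69 to AMC I: 4.2·69/(10 − 0.058·69) → (1449/5) ÷ (2999/500) = 144900/2999 ≈ 48.316
Max retention: S = 1000/(144900/2999) − 10 = 15500/1449 in (≈ 10.697 in)
Ia = 0.2S: 0.2·10.697 = 2.139 in (exactly 3100/1449)
Since P=8.880 > Ia=2.139: effective rainfall P−Ia = 244178/36225 in
Q: (244178/36225)² ÷ (631678/36225) = 29811447842/11441267775 in (≈ 2.606 in)

Q = 29811447842/11441267775 in ≈ 2.606 in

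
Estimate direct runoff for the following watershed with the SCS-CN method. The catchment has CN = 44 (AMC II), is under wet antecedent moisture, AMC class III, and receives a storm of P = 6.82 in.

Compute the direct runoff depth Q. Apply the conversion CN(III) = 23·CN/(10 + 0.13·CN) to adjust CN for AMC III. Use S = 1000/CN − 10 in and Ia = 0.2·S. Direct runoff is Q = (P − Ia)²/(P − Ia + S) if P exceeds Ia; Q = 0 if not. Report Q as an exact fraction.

Adjust CN=44 to AMC III: 23·44/(10 + 0.13·44) → 1012 ÷ (393/25) = 25300/393 ≈ 64.377
S = 1000/(25300/393) − 10 = 1400/253 in ≈ 5.534 in
Initial abstraction Ia = S/5 = (1400/253)/5 = 280/253 ≈ 1.107 in
P − Ia = 6.820 − 1.107 = 72273/12650 ≈ 5.713 in (> 0, runoff occurs)
Runoff Q = (P−Ia)²/(P−Ia+S) = (5.713)²/(5.713+5.534) = 5223386529/1799753450 ≈ 2.902 in

Q = 5223386529/1799753450 in ≈ 2.902 in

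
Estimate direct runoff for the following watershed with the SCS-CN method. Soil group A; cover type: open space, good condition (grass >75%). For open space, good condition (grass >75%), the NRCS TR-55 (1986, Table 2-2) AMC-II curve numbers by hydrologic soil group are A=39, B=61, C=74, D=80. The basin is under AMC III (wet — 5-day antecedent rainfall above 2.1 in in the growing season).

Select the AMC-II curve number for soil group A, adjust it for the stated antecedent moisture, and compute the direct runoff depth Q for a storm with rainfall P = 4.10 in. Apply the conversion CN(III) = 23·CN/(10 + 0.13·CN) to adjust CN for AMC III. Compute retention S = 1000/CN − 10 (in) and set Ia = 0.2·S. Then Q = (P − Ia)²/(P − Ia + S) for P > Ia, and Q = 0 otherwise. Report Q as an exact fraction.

Q = 604028929/767625690 in ≈ 0.787 in

NRCS table: open space, good condition (grass >75%), soil group A → CN(II) = 39
Adjust CN=39 to AMC III: 23·39/(10 + 0.13·39) → 897 ÷ (1507/100) = 89700/1507 ≈ 59.522
Retention S: 1000/CN − 10 with CN=59.522 → S = 6100/897 ≈ 6.800 in
Ia = 0.2·(6100/897) = 1220/897 in ≈ 1.360 in
P − Ia = 4.100 − 1.360 = 24577/8970 ≈ 2.740 in (> 0, runoff occurs)
Q: (24577/8970)² ÷ (85577/8970) = 604028929/767625690 in (≈ 0.787 in)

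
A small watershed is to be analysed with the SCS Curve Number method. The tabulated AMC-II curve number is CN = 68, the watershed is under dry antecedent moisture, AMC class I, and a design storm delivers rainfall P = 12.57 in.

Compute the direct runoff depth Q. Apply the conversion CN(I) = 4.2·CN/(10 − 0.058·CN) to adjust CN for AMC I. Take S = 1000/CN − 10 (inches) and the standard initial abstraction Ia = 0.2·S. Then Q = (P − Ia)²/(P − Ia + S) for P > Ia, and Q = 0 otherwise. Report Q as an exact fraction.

CN(I) from CN(II)=68: (4.2·68)/(10 − 0.058·68) = 35700/757 ≈ 47.160
S = 1000/(35700/757) − 10 = 4000/357 in ≈ 11.204 in
Initial abstraction Ia = S/5 = (4000/357)/5 = 800/357 ≈ 2.241 in
P − Ia = 12.570 − 2.241 = 368749/35700 ≈ 10.329 in (> 0, runoff occurs)
Q = (368749/35700)²/((368749/35700) + 4000/357) = (135975825001/1274490000)/(768749/35700) = 135975825001/27444339300 in ≈ 4.955 in

Q = 135975825001/27444339300 in ≈ 4.955 in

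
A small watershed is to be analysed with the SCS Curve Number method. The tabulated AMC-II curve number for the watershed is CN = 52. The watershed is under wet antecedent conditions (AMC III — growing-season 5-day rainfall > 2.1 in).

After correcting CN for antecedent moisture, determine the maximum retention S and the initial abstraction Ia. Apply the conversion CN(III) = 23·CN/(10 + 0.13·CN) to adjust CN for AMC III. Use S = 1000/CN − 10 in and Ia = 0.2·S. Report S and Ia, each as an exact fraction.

S = 1200/299 in ≈ 4.013 in; Ia = 240/299 in ≈ 0.803 in

Adjust CN=52 to AMC III: 23·52/(10 + 0.13·52) → 1196 ÷ (419/25) = 29900/419 ≈ 71.360
Max retention: S = 1000/(29900/419) − 10 = 1200/299 in (≈ 4.013 in)
Ia = 0.2·(1200/299) = 240/299 in ≈ 0.803 in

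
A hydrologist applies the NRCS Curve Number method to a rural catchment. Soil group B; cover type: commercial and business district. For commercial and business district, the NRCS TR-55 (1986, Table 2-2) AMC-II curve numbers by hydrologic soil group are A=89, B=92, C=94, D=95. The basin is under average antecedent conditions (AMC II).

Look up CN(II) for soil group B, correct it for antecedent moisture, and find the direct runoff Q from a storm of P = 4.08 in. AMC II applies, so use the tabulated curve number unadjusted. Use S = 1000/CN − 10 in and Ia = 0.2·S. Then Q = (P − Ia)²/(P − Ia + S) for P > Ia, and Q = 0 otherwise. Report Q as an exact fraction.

NRCS table: commercial and business district, soil group B → CN(II) = 92
CN(II) = 92; AMC II needs no correction.
S = 1000/92 − 10 = 20/23 in ≈ 0.870 in
Initial abstraction Ia = S/5 = (20/23)/5 = 4/23 ≈ 0.174 in
Excess rainfall: 4.080 − 0.174 = 3.906 in; P > Ia so Q > 0
Runoff Q = (P−Ia)²/(P−Ia+S) = (3.906)²/(3.906+0.870) = 2522258/789475 ≈ 3.195 in

Q = 2522258/789475 in ≈ 3.195 in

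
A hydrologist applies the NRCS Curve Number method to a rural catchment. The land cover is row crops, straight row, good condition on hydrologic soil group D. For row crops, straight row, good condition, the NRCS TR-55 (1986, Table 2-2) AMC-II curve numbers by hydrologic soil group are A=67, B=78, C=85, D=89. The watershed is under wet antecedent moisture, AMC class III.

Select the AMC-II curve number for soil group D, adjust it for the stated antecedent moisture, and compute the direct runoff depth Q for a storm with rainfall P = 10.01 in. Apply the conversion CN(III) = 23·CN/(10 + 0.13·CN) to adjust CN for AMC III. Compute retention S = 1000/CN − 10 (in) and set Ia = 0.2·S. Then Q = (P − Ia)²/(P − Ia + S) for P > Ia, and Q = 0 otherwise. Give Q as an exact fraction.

Q = 373538140019/39768501900 in ≈ 9.393 in

NRCS table: row crops, straight row, good condition, soil group D → CN(II) = 89
Wet (AMC III): CN(III) = 23·89/(10 + 0.13·89) = 2047/(2157/100) = 204700/2157 ≈ 94.900
S = 1000/(204700/2157) − 10 = 1100/2047 in ≈ 0.537 in
Ia = 0.2S: 0.2·0.537 = 0.107 in (exactly 220/2047)
Excess rainfall: 10.010 − 0.107 = 9.903 in; P > Ia so Q > 0
Runoff Q = (P−Ia)²/(P−Ia+S) = (9.903)²/(9.903+0.537) = 373538140019/39768501900 ≈ 9.393 in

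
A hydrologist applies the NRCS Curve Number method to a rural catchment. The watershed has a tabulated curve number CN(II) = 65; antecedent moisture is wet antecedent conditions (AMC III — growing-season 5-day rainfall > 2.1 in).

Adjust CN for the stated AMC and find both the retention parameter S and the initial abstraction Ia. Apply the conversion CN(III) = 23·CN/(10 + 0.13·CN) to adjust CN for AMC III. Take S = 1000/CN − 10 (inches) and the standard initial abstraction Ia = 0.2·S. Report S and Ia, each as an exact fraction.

Adjust CN=65 to AMC III: 23·65/(10 + 0.13·65) → 1495 ÷ (369/20) = 29900/369 ≈ 81.030
Max retention: S = 1000/(29900/369) − 10 = 700/299 in (≈ 2.341 in)
Ia = 0.2·(700/299) = 140/299 in ≈ 0.468 in

S = 700/299 in ≈ 2.341 in; Ia = 140/299 in ≈ 0.468 in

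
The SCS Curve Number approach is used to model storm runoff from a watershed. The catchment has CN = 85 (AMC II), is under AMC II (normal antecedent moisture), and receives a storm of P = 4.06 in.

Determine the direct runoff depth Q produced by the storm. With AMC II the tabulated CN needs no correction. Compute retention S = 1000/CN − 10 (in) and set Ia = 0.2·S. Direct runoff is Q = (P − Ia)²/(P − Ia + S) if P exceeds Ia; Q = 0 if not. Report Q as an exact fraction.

Average conditions: CN = 85 (no AMC adjustment).
S = 1000/85 − 10 = 30/17 in ≈ 1.765 in
Ia = 0.2S: 0.2·1.765 = 0.353 in (exactly 6/17)
Since P=4.060 > Ia=0.353: effective rainfall P−Ia = 3151/850 in
Q = (3151/850)²/((3151/850) + 30/17) = (9928801/722500)/(4651/850) = 9928801/3953350 in ≈ 2.511 in

Q = 9928801/3953350 in ≈ 2.511 in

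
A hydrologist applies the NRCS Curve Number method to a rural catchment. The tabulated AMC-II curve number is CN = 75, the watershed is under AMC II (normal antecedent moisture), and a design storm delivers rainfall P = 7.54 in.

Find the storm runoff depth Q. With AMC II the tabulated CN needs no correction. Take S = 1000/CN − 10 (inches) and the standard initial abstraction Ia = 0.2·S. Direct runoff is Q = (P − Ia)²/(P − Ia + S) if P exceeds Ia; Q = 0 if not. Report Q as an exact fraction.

AMC II — tabulated CN = 75 applies directly.
S = 1000/75 − 10 = 10/3 in ≈ 3.333 in
Initial abstraction Ia = S/5 = (10/3)/5 = 2/3 ≈ 0.667 in
Since P=7.540 > Ia=0.667: effective rainfall P−Ia = 1031/150 in
Q: (1031/150)² ÷ (1531/150) = 1062961/229650 in (≈ 4.629 in)

Q = 1062961/229650 in ≈ 4.629 in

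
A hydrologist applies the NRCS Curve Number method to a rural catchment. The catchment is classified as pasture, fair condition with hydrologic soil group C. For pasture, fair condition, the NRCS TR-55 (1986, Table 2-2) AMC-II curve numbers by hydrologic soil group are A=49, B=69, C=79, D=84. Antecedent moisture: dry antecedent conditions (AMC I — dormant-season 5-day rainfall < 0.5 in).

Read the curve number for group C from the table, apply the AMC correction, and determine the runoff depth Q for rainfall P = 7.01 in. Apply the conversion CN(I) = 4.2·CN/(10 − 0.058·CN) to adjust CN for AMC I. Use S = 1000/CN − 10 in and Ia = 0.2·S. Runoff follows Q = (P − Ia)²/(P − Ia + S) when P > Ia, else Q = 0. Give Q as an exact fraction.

NRCS table: pasture, fair condition, soil group C → CN(II) = 79
Dry (AMC I): CN(I) = 4.2·79/(10 − 0.058·79) = (1659/5)/(2709/500) = 7900/129 ≈ 61.240
S = 1000/(7900/129) − 10 = 500/79 in ≈ 6.329 in
Ia = 0.2·(500/79) = 100/79 in ≈ 1.266 in
P − Ia = 7.010 − 1.266 = 45379/7900 ≈ 5.744 in (> 0, runoff occurs)
Q: (45379/7900)² ÷ (95379/7900) = 2059253641/753494100 in (≈ 2.733 in)

Q = 2059253641/753494100 in ≈ 2.733 in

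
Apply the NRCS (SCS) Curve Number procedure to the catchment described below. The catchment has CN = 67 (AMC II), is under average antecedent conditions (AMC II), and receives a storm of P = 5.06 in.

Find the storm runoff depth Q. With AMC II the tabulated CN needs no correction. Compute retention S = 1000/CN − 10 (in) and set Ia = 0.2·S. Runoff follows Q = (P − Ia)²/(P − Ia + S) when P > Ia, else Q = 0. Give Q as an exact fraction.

AMC II — tabulated CN = 67 applies directly.
S = 1000/67 − 10 = 330/67 in ≈ 4.925 in
Initial abstraction Ia = S/5 = (330/67)/5 = 66/67 ≈ 0.985 in
P − Ia = 5.060 − 0.985 = 13651/3350 ≈ 4.075 in (> 0, runoff occurs)
Runoff Q = (P−Ia)²/(P−Ia+S) = (4.075)²/(4.075+4.925) = 16940891/9182350 ≈ 1.845 in

Q = 16940891/9182350 in ≈ 1.845 in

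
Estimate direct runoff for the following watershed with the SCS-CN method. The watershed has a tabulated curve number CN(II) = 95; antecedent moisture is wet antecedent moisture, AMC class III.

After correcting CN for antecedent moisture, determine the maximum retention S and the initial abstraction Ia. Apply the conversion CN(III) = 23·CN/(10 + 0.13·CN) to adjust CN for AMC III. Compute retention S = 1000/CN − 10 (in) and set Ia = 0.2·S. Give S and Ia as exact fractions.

CN(III) from CN(II)=95: (23·95)/(10 + 0.13·95) = 43700/447 ≈ 97.763
S = 1000/(43700/447) − 10 = 100/437 in ≈ 0.229 in
Ia = 0.2·(100/437) = 20/437 in ≈ 0.046 in

S = 100/437 in ≈ 0.229 in; Ia = 20/437 in ≈ 0.046 in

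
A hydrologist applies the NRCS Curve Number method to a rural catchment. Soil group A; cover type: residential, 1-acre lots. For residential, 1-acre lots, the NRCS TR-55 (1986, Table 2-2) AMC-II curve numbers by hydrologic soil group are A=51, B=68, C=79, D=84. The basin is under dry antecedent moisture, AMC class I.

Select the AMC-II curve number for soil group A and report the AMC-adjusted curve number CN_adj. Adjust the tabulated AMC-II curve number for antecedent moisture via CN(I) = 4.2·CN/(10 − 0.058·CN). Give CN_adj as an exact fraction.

CN_adj = 15300/503 ≈ 30.417

NRCS table: residential, 1-acre lots, soil group A → CN(II) = 51
Adjust CN=51 to AMC I: 4.2·51/(10 − 0.058·51) → (1071/5) ÷ (3521/500) = 15300/503 ≈ 30.417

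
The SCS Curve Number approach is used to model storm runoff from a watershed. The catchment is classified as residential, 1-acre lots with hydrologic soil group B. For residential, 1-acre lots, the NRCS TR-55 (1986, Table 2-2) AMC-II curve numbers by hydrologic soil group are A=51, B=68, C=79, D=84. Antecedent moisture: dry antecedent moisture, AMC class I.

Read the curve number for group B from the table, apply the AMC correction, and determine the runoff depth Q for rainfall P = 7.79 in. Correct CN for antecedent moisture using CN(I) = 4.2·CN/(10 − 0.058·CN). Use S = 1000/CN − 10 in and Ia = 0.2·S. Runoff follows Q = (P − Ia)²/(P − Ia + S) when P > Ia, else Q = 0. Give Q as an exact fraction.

NRCS table: residential, 1-acre lots, soil group B → CN(II) = 68
CN(I) from CN(II)=68: (4.2·68)/(10 − 0.058·68) = 35700/757 ≈ 47.160
Max retention: S = 1000/(35700/757) − 10 = 4000/357 in (≈ 11.204 in)
Ia = 0.2S: 0.2·11.204 = 2.241 in (exactly 800/357)
Since P=7.790 > Ia=2.241: effective rainfall P−Ia = 198103/35700 in
Runoff Q = (P−Ia)²/(P−Ia+S) = (5.549)²/(5.549+11.204) = 39244798609/21352277100 ≈ 1.838 in

Q = 39244798609/21352277100 in ≈ 1.838 in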